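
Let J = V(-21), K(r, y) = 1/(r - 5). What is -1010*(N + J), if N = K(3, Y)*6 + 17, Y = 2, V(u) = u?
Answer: 7070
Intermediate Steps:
K(r, y) = 1/(-5 + r)
J = -21
N = 14 (N = 6/(-5 + 3) + 17 = 6/(-2) + 17 = -1/2*6 + 17 = -3 + 17 = 14)
-1010*(N + J) = -1010*(14 - 21) = -1010*(-7) = 7070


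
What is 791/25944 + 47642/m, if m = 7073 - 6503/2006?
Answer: 2490682150873/367936121640 ≈ 6.7693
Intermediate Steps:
m = 14181935/2006 (m = 7073 - 6503/2006 = 14181935/2006 ≈ 7069.8)
791/25944 + 47642/m = 791/25944 + 47642/(14181935/2006) = 791*(1/25944) + 47642*(2006/14181935) = 791/25944 + 95569852/14181935 = 2490682150873/367936121640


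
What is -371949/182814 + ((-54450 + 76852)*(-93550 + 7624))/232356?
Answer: -9777436073527/1179942494 ≈ -8286.4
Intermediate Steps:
-371949/182814 + ((-54450 + 76852)*(-93550 + 7624))/232356 = -371949*1/182814 + (22402*(-85926))*(1/232356) = -123983/60938 - 1924914252*1/232356 = -123983/60938 - 160409521/19363 = -9777436073527/1179942494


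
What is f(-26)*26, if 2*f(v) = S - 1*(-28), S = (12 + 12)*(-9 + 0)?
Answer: -2444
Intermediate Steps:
S = -216 (S = 24*(-9) = -216)
f(v) = -94 (f(v) = (-216 - 1*(-28))/2 = (-216 + 28)/2 = (1/2)*(-188) = -94)
f(-26)*26 = -94*26 = -2444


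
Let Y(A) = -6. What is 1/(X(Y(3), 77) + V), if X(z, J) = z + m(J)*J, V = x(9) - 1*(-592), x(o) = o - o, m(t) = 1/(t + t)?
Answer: 2/1173 ≈ 0.0017050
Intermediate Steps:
m(t) = 1/(2*t)
x(o) = 0
V = 592 (V = 0 - 1*(-592) = 0 + 592 = 592)
X(z, J) = ½ + z (X(z, J) = z + (1/(2*J))*J = z + ½ = ½ + z)
1/(X(Y(3), 77) + V) = 1/((½ - 6) + 592) = 1/(-11/2 + 592) = 1/(1173/2) = 2/1173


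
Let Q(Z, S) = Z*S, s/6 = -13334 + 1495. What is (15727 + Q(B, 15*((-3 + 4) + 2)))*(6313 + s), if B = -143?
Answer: -601387532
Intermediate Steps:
s = -71034 (s = 6*(-13334 + 1495) = 6*(-11839) = -71034)
Q(Z, S) = S*Z
(15727 + Q(B, 15*((-3 + 4) + 2)))*(6313 + s) = (15727 + (15*((-3 + 4) + 2))*(-143))*(6313 - 71034) = (15727 + (15*(1 + 2))*(-143))*(-64721) = (15727 + (15*3)*(-143))*(-64721) = (15727 + 45*(-143))*(-64721) = (15727 - 6435)*(-64721) = 9292*(-64721) = -601387532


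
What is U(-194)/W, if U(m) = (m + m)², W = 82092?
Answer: 37636/20523 ≈ 1.8338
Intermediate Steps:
U(m) = 4*m² (U(m) = (2*m)² = 4*m²)
U(-194)/W = (4*(-194)²)/82092 = (4*37636)*(1/82092) = 150544*(1/82092) = 37636/20523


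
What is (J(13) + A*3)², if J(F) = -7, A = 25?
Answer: 4624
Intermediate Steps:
(J(13) + A*3)² = (-7 + 25*3)² = (-7 + 75)² = 68² = 4624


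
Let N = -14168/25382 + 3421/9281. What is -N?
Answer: 3190099/16826453 ≈ 0.18959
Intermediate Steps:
N = -3190099/16826453 (N = -14168*1/25382 + 3421*(1/9281) = -1012/1813 + 3421/9281 = -3190099/16826453 ≈ -0.18959)
-N = -1*(-3190099/16826453) = 3190099/16826453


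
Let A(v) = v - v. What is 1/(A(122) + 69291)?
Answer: 1/69291 ≈ 1.4432e-5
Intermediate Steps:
A(v) = 0
1/(A(122) + 69291) = 1/(0 + 69291) = 1/69291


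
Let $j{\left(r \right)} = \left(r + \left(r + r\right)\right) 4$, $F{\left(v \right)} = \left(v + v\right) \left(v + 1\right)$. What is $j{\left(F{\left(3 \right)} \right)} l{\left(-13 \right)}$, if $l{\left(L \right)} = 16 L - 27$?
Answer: $-67680$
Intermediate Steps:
$F{\left(v \right)} = 2 v \left(1 + v\right)$
$j{\left(r \right)} = 12 r$ ($j{\left(r \right)} = \left(r + 2 r\right) 4 = 3 r 4 = 12 r$)
$l{\left(L \right)} = -27 + 16 L$
$j{\left(F{\left(3 \right)} \right)} l{\left(-13 \right)} = 12 \cdot 2 \cdot 3 \left(1 + 3\right) \left(-27 + 16 \left(-13\right)\right) = 12 \cdot 2 \cdot 3 \cdot 4 \left(-27 - 208\right) = 12 \cdot 24 \left(-235\right) = 288 \left(-235\right) = -67680$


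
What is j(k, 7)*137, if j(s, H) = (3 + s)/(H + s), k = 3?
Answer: 411/5 ≈ 82.200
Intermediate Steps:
j(s, H) = (3 + s)/(H + s)
j(k, 7)*137 = ((3 + 3)/(7 + 3))*137 = (6/10)*137 = ((1/10)*6)*137 = (3/5)*137 = 411/5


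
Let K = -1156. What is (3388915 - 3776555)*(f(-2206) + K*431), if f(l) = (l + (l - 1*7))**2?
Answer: -7376527543000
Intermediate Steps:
f(l) = (-7 + 2*l)**2 (f(l) = (l + (l - 7))**2 = (l + (-7 + l))**2 = (-7 + 2*l)**2)
(3388915 - 3776555)*(f(-2206) + K*431) = (3388915 - 3776555)*((-7 + 2*(-2206))**2 - 1156*431) = -387640*((-7 - 4412)**2 - 498236) = -387640*((-4419)**2 - 498236) = -387640*(19527561 - 498236) = -387640*19029325 = -7376527543000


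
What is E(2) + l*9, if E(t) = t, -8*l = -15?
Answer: 151/8 ≈ 18.875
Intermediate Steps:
l = 15/8 (l = -⅛*(-15) = 15/8 ≈ 1.8750)
E(2) + l*9 = 2 + (15/8)*9 = 2 + 135/8 = 151/8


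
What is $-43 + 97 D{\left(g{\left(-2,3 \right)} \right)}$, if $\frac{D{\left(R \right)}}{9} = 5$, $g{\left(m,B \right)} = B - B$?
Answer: $4322$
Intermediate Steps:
$g{\left(m,B \right)} = 0$
$D{\left(R \right)} = 45$ ($D{\left(R \right)} = 9 \cdot 5 = 45$)
$-43 + 97 D{\left(g{\left(-2,3 \right)} \right)} = -43 + 97 \cdot 45 = -43 + 4365 = 4322$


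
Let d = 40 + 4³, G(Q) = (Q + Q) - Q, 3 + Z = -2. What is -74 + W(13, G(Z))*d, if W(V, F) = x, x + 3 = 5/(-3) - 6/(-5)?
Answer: -6518/15 ≈ -434.53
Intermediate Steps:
Z = -5 (Z = -3 - 2 = -5)
G(Q) = Q (G(Q) = 2*Q - Q = Q)
x = -52/15 (x = -3 + (5/(-3) - 6/(-5)) = -3 + (5*(-⅓) - 6*(-⅕)) = -3 + (-5/3 + 6/5) = -3 - 7/15 = -52/15 ≈ -3.4667)
W(V, F) = -52/15
d = 104 (d = 40 + 64 = 104)
-74 + W(13, G(Z))*d = -74 - 52/15*104 = -74 - 5408/15 = -6518/15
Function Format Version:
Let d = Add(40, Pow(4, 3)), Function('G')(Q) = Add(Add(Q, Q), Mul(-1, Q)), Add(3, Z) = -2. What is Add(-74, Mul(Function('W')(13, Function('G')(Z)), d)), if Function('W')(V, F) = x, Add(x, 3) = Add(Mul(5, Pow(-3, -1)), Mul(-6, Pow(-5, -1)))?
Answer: Rational(-6518, 15) ≈ -434.53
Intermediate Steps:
Z = -5 (Z = Add(-3, -2) = -5)
Function('G')(Q) = Q (Function('G')(Q) = Add(Mul(2, Q), Mul(-1, Q)) = Q)
x = Rational(-52, 15) (x = Add(-3, Add(Mul(5, Pow(-3, -1)), Mul(-6, Pow(-5, -1)))) = Add(-3, Add(Mul(5, Rational(-1, 3)), Mul(-6, Rational(-1, 5)))) = Add(-3, Add(Rational(-5, 3), Rational(6, 5))) = Add(-3, Rational(-7, 15)) = Rational(-52, 15) ≈ -3.4667)
Function('W')(V, F) = Rational(-52, 15)
d = 104 (d = Add(40, 64) = 104)
Add(-74, Mul(Function('W')(13, Function('G')(Z)), d)) = Add(-74, Mul(Rational(-52, 15), 104)) = Add(-74, Rational(-5408, 15)) = Rational(-6518, 15)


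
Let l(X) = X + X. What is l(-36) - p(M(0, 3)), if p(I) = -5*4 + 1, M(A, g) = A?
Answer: -53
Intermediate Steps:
l(X) = 2*X
p(I) = -19 (p(I) = -20 + 1 = -19)
l(-36) - p(M(0, 3)) = 2*(-36) - 1*(-19) = -72 + 19 = -53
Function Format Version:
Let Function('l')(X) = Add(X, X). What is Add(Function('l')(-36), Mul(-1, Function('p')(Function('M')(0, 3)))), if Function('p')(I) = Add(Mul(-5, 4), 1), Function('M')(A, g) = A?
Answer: -53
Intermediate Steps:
Function('l')(X) = Mul(2, X)
Function('p')(I) = -19 (Function('p')(I) = Add(-20, 1) = -19)
Add(Function('l')(-36), Mul(-1, Function('p')(Function('M')(0, 3)))) = Add(Mul(2, -36), Mul(-1, -19)) = Add(-72, 19) = -53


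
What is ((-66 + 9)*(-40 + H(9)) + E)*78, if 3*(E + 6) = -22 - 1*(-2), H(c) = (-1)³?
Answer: 181298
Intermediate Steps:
H(c) = -1
E = -38/3 (E = -6 + (-22 - 1*(-2))/3 = -6 + (-22 + 2)/3 = -6 + (⅓)*(-20) = -6 - 20/3 = -38/3 ≈ -12.667)
((-66 + 9)*(-40 + H(9)) + E)*78 = ((-66 + 9)*(-40 - 1) - 38/3)*78 = (-57*(-41) - 38/3)*78 = (2337 - 38/3)*78 = (6973/3)*78 = 181298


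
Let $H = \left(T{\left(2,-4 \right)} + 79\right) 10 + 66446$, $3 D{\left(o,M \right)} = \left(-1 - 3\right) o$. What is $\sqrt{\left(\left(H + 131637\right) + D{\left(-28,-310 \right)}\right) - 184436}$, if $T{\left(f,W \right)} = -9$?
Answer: $\frac{\sqrt{129459}}{3} \approx 119.93$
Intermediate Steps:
$D{\left(o,M \right)} = - \frac{4 o}{3}$ ($D{\left(o,M \right)} = \frac{\left(-1 - 3\right) o}{3} = \frac{\left(-4\right) o}{3} = - \frac{4 o}{3}$)
$H = 67146$ ($H = \left(-9 + 79\right) 10 + 66446 = 70 \cdot 10 + 66446 = 700 + 66446 = 67146$)
$\sqrt{\left(\left(H + 131637\right) + D{\left(-28,-310 \right)}\right) - 184436} = \sqrt{\left(\left(67146 + 131637\right) - - \frac{112}{3}\right) - 184436} = \sqrt{\left(198783 + \frac{112}{3}\right) - 184436} = \sqrt{\frac{596461}{3} - 184436} = \sqrt{\frac{43153}{3}} = \frac{\sqrt{129459}}{3}$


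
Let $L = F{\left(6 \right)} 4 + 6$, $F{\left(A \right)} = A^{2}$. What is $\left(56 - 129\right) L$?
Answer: $-10950$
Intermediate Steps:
$L = 150$ ($L = 6^{2} \cdot 4 + 6 = 36 \cdot 4 + 6 = 144 + 6 = 150$)
$\left(56 - 129\right) L = \left(56 - 129\right) 150 = \left(-73\right) 150 = -10950$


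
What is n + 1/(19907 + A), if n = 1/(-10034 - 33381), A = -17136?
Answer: 40644/120302965 ≈ 0.00033785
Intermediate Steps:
n = -1/43415 (n = 1/(-43415) = -1/43415 ≈ -2.3034e-5)
n + 1/(19907 + A) = -1/43415 + 1/(19907 - 17136) = -1/43415 + 1/2771 = 40644/120302965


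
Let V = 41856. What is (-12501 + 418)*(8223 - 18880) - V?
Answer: 128726675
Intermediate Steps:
(-12501 + 418)*(8223 - 18880) - V = (-12501 + 418)*(8223 - 18880) - 1*41856 = -12083*(-10657) - 41856 = 128768531 - 41856 = 128726675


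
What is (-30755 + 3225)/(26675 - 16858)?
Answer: -27530/9817 ≈ -2.8043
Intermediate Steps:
(-30755 + 3225)/(26675 - 16858) = -27530/9817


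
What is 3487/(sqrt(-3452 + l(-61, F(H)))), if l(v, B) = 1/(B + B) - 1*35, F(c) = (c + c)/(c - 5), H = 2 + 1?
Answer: -3487*I*sqrt(2562)/2989 ≈ -59.049*I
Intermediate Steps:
H = 3
F(c) = 2*c/(-5 + c) (F(c) = (2*c)/(-5 + c) = 2*c/(-5 + c))
l(v, B) = -35 + 1/(2*B) (l(v, B) = 1/(2*B) - 35 = -35 + 1/(2*B))
3487/(sqrt(-3452 + l(-61, F(H)))) = 3487/(sqrt(-3452 + (-35 + 1/(2*((2*3/(-5 + 3))))))) = 3487/(sqrt(-3452 + (-35 + 1/(2*((2*3/(-2))))))) = 3487/(sqrt(-3452 + (-35 + 1/(2*((2*3*(-1/2))))))) = 3487/(sqrt(-3452 + (-35 + (1/2)/(-3)))) = 3487/(sqrt(-3452 + (-35 + (1/2)*(-1/3)))) = 3487/(sqrt(-3452 + (-35 - 1/6))) = 3487/(sqrt(-3452 - 211/6)) = 3487/(sqrt(-20923/6)) = 3487/((7*I*sqrt(2562)/6)) = 3487*(-I*sqrt(2562)/2989) = -3487*I*sqrt(2562)/2989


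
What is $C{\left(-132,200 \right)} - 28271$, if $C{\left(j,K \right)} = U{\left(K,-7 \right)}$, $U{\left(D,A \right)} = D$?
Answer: $-28071$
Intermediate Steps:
$C{\left(j,K \right)} = K$
$C{\left(-132,200 \right)} - 28271 = 200 - 28271 = -28071$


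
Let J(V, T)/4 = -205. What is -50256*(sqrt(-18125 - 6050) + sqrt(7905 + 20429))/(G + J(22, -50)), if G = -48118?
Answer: 25128*sqrt(28334)/24469 + 125640*I*sqrt(967)/24469 ≈ 172.86 + 159.67*I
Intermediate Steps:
J(V, T) = -820 (J(V, T) = 4*(-205) = -820)
-50256*(sqrt(-18125 - 6050) + sqrt(7905 + 20429))/(G + J(22, -50)) = -50256*(sqrt(-18125 - 6050) + sqrt(7905 + 20429))/(-48118 - 820) = -(-25128*sqrt(28334)/24469 - 125640*I*sqrt(967)/24469) = -50256*(-sqrt(28334)/48938 - 5*I*sqrt(967)/48938) = 25128*sqrt(28334)/24469 + 125640*I*sqrt(967)/24469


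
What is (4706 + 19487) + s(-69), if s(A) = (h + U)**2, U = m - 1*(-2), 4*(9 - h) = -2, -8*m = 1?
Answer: 1556633/64 ≈ 24322.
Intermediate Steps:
m = -1/8 (m = -1/8*1 = -1/8 ≈ -0.12500)
h = 19/2 (h = 9 - 1/4*(-2) = 9 + 1/2 = 19/2 ≈ 9.5000)
U = 15/8 (U = -1/8 - 1*(-2) = -1/8 + 2 = 15/8 ≈ 1.8750)
s(A) = 8281/64 (s(A) = (19/2 + 15/8)**2 = (91/8)**2 = 8281/64)
(4706 + 19487) + s(-69) = (4706 + 19487) + 8281/64 = 24193 + 8281/64 = 1556633/64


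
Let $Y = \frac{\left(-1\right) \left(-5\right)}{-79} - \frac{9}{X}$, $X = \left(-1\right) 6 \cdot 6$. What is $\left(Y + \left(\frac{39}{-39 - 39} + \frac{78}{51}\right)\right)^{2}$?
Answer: $\frac{42680089}{28858384} \approx 1.4789$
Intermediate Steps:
$X = -36$ ($X = \left(-6\right) 6 = -36$)
$Y = \frac{59}{316}$ ($Y = \frac{\left(-1\right) \left(-5\right)}{-79} - \frac{9}{-36} = 5 \left(- \frac{1}{79}\right) - - \frac{1}{4} = - \frac{5}{79} + \frac{1}{4} = \frac{59}{316} \approx 0.18671$)
$\left(Y + \left(\frac{39}{-39 - 39} + \frac{78}{51}\right)\right)^{2} = \left(\frac{59}{316} + \left(\frac{39}{-39 - 39} + \frac{78}{51}\right)\right)^{2} = \left(\frac{59}{316} + \left(\frac{39}{-78} + 78 \cdot \frac{1}{51}\right)\right)^{2} = \left(\frac{59}{316} + \left(39 \left(- \frac{1}{78}\right) + \frac{26}{17}\right)\right)^{2} = \left(\frac{59}{316} + \left(- \frac{1}{2} + \frac{26}{17}\right)\right)^{2} = \left(\frac{59}{316} + \frac{35}{34}\right)^{2} = \left(\frac{6533}{5372}\right)^{2} = \frac{42680089}{28858384}$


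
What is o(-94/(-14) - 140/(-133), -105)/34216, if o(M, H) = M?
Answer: 1033/4550728 ≈ 0.00022700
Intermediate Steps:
o(-94/(-14) - 140/(-133), -105)/34216 = (-94/(-14) - 140/(-133))/34216 = (-94*(-1/14) - 140*(-1/133))*(1/34216) = (47/7 + 20/19)*(1/34216) = (1033/133)*(1/34216) = 1033/4550728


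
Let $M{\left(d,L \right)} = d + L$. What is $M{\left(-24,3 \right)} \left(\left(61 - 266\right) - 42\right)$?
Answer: $5187$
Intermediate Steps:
$M{\left(d,L \right)} = L + d$
$M{\left(-24,3 \right)} \left(\left(61 - 266\right) - 42\right) = \left(3 - 24\right) \left(\left(61 - 266\right) - 42\right) = - 21 \left(-205 - 42\right) = \left(-21\right) \left(-247\right) = 5187$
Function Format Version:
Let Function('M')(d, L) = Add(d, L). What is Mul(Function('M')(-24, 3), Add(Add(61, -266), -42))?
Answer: 5187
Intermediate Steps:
Function('M')(d, L) = Add(L, d)
Mul(Function('M')(-24, 3), Add(Add(61, -266), -42)) = Mul(Add(3, -24), Add(Add(61, -266), -42)) = Mul(-21, Add(-205, -42)) = Mul(-21, -247) = 5187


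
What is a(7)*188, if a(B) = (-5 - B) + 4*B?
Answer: 3008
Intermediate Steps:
a(B) = -5 + 3*B
a(7)*188 = (-5 + 3*7)*188 = (-5 + 21)*188 = 16*188 = 3008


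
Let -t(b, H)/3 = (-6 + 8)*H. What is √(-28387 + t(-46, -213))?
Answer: I*√27109 ≈ 164.65*I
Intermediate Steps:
t(b, H) = -6*H (t(b, H) = -3*(-6 + 8)*H = -6*H)
√(-28387 + t(-46, -213)) = √(-28387 - 6*(-213)) = √(-28387 + 1278) = √(-27109) = I*√27109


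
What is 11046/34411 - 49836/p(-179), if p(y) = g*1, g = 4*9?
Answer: -142875745/103233 ≈ -1384.0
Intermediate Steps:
g = 36
p(y) = 36 (p(y) = 36*1 = 36)
11046/34411 - 49836/p(-179) = 11046/34411 - 49836/36 = 11046*(1/34411) - 49836*1/36 = 11046/34411 - 4153/3 = -142875745/103233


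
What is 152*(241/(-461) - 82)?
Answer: -5782536/461 ≈ -12543.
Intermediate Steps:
152*(241/(-461) - 82) = 152*(241*(-1/461) - 82) = 152*(-241/461 - 82) = 152*(-38043/461) = -5782536/461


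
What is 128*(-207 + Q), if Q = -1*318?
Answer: -67200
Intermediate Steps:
Q = -318
128*(-207 + Q) = 128*(-207 - 318) = 128*(-525) = -67200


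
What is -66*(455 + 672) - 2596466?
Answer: -2670848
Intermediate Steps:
-66*(455 + 672) - 2596466 = -66*1127 - 2596466 = -74382 - 2596466 = -2670848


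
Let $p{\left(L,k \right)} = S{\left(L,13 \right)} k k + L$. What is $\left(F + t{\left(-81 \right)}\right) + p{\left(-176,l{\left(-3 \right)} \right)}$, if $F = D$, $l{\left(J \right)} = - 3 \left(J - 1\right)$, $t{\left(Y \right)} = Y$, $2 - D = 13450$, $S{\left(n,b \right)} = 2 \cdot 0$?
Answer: $-13705$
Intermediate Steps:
$S{\left(n,b \right)} = 0$
$D = -13448$ ($D = 2 - 13450 = -13448$)
$l{\left(J \right)} = 3 - 3 J$ ($l{\left(J \right)} = - 3 \left(-1 + J\right) = 3 - 3 J$)
$p{\left(L,k \right)} = L$ ($p{\left(L,k \right)} = 0 k k + L = 0 k + L = 0 + L = L$)
$F = -13448$
$\left(F + t{\left(-81 \right)}\right) + p{\left(-176,l{\left(-3 \right)} \right)} = \left(-13448 - 81\right) - 176 = -13529 - 176 = -13705$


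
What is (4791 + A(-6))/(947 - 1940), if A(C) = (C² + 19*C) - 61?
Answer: -4652/993 ≈ -4.6848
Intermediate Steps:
A(C) = -61 + C² + 19*C
(4791 + A(-6))/(947 - 1940) = (4791 + (-61 + (-6)² + 19*(-6)))/(947 - 1940) = (4791 + (-61 + 36 - 114))/(-993) = (4791 - 139)*(-1/993) = 4652*(-1/993) = -4652/993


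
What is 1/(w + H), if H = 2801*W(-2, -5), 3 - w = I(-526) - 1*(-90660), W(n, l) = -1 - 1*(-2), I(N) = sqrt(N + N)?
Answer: I/(2*(sqrt(263) - 43928*I)) ≈ -1.1382e-5 + 4.2021e-9*I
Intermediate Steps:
I(N) = sqrt(2)*sqrt(N) (I(N) = sqrt(2*N) = sqrt(2)*sqrt(N))
W(n, l) = 1 (W(n, l) = -1 + 2 = 1)
w = -90657 - 2*I*sqrt(263) (w = 3 - (sqrt(2)*sqrt(-526) - 1*(-90660)) = 3 - (sqrt(2)*(I*sqrt(526)) + 90660) = 3 - (2*I*sqrt(263) + 90660) = 3 - (90660 + 2*I*sqrt(263)) = 3 + (-90660 - 2*I*sqrt(263)) = -90657 - 2*I*sqrt(263) ≈ -90657.0 - 32.435*I)
H = 2801 (H = 2801*1 = 2801)
1/(w + H) = 1/((-90657 - 2*I*sqrt(263)) + 2801) = 1/(-87856 - 2*I*sqrt(263))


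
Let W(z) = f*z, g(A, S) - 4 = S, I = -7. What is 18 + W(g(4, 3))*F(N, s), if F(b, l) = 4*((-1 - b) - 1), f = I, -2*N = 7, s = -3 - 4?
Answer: -276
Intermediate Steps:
s = -7
N = -7/2 (N = -½*7 = -7/2 ≈ -3.5000)
f = -7
g(A, S) = 4 + S
F(b, l) = -8 - 4*b (F(b, l) = 4*(-2 - b) = -8 - 4*b)
W(z) = -7*z
18 + W(g(4, 3))*F(N, s) = 18 + (-7*(4 + 3))*(-8 - 4*(-7/2)) = 18 + (-7*7)*(-8 + 14) = 18 - 49*6 = 18 - 294 = -276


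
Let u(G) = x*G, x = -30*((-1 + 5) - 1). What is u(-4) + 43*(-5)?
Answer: 145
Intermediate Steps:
x = -90 (x = -30*(4 - 1) = -30*3 = -5*18 = -90)
u(G) = -90*G
u(-4) + 43*(-5) = -90*(-4) + 43*(-5) = 360 - 215 = 145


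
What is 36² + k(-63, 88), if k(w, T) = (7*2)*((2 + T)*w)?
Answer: -78084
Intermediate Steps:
k(w, T) = 14*w*(2 + T) (k(w, T) = 14*(w*(2 + T)) = 14*w*(2 + T))
36² + k(-63, 88) = 36² + 14*(-63)*(2 + 88) = 1296 + 14*(-63)*90 = 1296 - 79380 = -78084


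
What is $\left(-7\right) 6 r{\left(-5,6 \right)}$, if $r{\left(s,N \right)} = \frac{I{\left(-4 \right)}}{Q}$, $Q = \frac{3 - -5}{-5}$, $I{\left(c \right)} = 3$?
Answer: $\frac{315}{4} \approx 78.75$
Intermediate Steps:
$Q = - \frac{8}{5}$ ($Q = \left(3 + 5\right) \left(- \frac{1}{5}\right) = 8 \left(- \frac{1}{5}\right) = - \frac{8}{5} \approx -1.6$)
$r{\left(s,N \right)} = - \frac{15}{8}$ ($r{\left(s,N \right)} = \frac{3}{- \frac{8}{5}} = 3 \left(- \frac{5}{8}\right) = - \frac{15}{8}$)
$\left(-7\right) 6 r{\left(-5,6 \right)} = \left(-7\right) 6 \left(- \frac{15}{8}\right) = \left(-42\right) \left(- \frac{15}{8}\right) = \frac{315}{4}$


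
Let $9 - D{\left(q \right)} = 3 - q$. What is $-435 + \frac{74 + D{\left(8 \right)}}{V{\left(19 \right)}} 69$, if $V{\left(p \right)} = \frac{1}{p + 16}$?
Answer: $212085$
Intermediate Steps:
$V{\left(p \right)} = \frac{1}{16 + p}$
$D{\left(q \right)} = 6 + q$ ($D{\left(q \right)} = 9 - \left(3 - q\right) = 9 + \left(-3 + q\right) = 6 + q$)
$-435 + \frac{74 + D{\left(8 \right)}}{V{\left(19 \right)}} 69 = -435 + \frac{74 + \left(6 + 8\right)}{\frac{1}{16 + 19}} \cdot 69 = -435 + \frac{74 + 14}{\frac{1}{35}} \cdot 69 = -435 + 88 \frac{1}{\frac{1}{35}} \cdot 69 = -435 + 88 \cdot 35 \cdot 69 = -435 + 3080 \cdot 69 = -435 + 212520 = 212085$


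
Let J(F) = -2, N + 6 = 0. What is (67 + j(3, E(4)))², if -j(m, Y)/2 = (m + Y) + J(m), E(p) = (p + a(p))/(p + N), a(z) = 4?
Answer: 5329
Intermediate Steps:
N = -6 (N = -6 + 0 = -6)
E(p) = (4 + p)/(-6 + p) (E(p) = (p + 4)/(p - 6) = (4 + p)/(-6 + p))
j(m, Y) = 4 - 2*Y - 2*m (j(m, Y) = -2*((m + Y) - 2) = -2*((Y + m) - 2) = -2*(-2 + Y + m) = 4 - 2*Y - 2*m)
(67 + j(3, E(4)))² = (67 + (4 - 2*(4 + 4)/(-6 + 4) - 2*3))² = (67 + (4 - 2*8/(-2) - 6))² = (67 + (4 - (-1)*8 - 6))² = (67 + (4 - 2*(-4) - 6))² = (67 + (4 + 8 - 6))² = (67 + 6)² = 73² = 5329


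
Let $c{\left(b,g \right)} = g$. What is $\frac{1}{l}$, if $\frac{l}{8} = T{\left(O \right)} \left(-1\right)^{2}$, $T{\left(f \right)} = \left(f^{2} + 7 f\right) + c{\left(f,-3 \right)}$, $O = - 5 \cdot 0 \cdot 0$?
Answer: $- \frac{1}{24} \approx -0.041667$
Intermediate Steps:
$O = 0$ ($O = \left(-5\right) 0 = 0$)
$T{\left(f \right)} = -3 + f^{2} + 7 f$ ($T{\left(f \right)} = \left(f^{2} + 7 f\right) - 3 = -3 + f^{2} + 7 f$)
$l = -24$ ($l = 8 \left(-3 + 0^{2} + 7 \cdot 0\right) \left(-1\right)^{2} = 8 \left(-3 + 0 + 0\right) 1 = 8 \left(\left(-3\right) 1\right) = 8 \left(-3\right) = -24$)
$\frac{1}{l} = \frac{1}{-24} = - \frac{1}{24}$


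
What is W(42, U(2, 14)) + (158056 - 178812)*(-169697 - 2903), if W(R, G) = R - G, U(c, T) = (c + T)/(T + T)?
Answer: 25077399490/7 ≈ 3.5825e+9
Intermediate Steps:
U(c, T) = (T + c)/(2*T) (U(c, T) = (T + c)/((2*T)) = (T + c)*(1/(2*T)) = (T + c)/(2*T))
W(42, U(2, 14)) + (158056 - 178812)*(-169697 - 2903) = (42 - (14 + 2)/(2*14)) + (158056 - 178812)*(-169697 - 2903) = (42 - 16/(2*14)) - 20756*(-172600) = (42 - 1*4/7) + 3582485600 = (42 - 4/7) + 3582485600 = 290/7 + 3582485600 = 25077399490/7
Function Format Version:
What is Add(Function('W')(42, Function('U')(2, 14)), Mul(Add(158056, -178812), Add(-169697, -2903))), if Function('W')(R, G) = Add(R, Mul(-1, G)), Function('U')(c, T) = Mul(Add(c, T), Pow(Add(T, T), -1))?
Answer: Rational(25077399490, 7) ≈ 3.5825e+9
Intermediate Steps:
Function('U')(c, T) = Mul(Rational(1, 2), Pow(T, -1), Add(T, c)) (Function('U')(c, T) = Mul(Add(T, c), Pow(Mul(2, T), -1)) = Mul(Add(T, c), Mul(Rational(1, 2), Pow(T, -1))) = Mul(Rational(1, 2), Pow(T, -1), Add(T, c)))
Add(Function('W')(42, Function('U')(2, 14)), Mul(Add(158056, -178812), Add(-169697, -2903))) = Add(Add(42, Mul(-1, Mul(Rational(1, 2), Pow(14, -1), Add(14, 2)))), Mul(Add(158056, -178812), Add(-169697, -2903))) = Add(Add(42, Mul(-1, Mul(Rational(1, 2), Rational(1, 14), 16))), Mul(-20756, -172600)) = Add(Add(42, Mul(-1, Rational(4, 7))), 3582485600) = Add(Add(42, Rational(-4, 7)), 3582485600) = Add(Rational(290, 7), 3582485600) = Rational(25077399490, 7)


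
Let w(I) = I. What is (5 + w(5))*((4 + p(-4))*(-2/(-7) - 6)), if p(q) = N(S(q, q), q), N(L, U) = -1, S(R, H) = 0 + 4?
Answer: -1200/7 ≈ -171.43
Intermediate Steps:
S(R, H) = 4
p(q) = -1
(5 + w(5))*((4 + p(-4))*(-2/(-7) - 6)) = (5 + 5)*((4 - 1)*(-2/(-7) - 6)) = 10*(3*(-2*(-⅐) - 6)) = 10*(3*(2/7 - 6)) = 10*(3*(-40/7)) = 10*(-120/7) = -1200/7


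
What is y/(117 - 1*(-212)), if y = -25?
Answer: -25/329 ≈ -0.075988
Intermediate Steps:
y/(117 - 1*(-212)) = -25/(117 - 1*(-212)) = -25/(117 + 212) = -25/329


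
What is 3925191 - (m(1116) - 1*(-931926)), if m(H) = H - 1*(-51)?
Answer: 2992098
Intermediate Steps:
m(H) = 51 + H (m(H) = H + 51 = 51 + H)
3925191 - (m(1116) - 1*(-931926)) = 3925191 - ((51 + 1116) - 1*(-931926)) = 3925191 - (1167 + 931926) = 3925191 - 1*933093 = 3925191 - 933093 = 2992098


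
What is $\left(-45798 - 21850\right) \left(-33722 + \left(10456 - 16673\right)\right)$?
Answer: $2701793472$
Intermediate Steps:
$\left(-45798 - 21850\right) \left(-33722 + \left(10456 - 16673\right)\right) = - 67648 \left(-33722 - 6217\right) = \left(-67648\right) \left(-39939\right) = 2701793472$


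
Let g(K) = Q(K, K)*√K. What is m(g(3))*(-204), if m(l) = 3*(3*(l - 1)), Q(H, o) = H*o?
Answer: 1836 - 16524*√3 ≈ -26784.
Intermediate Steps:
g(K) = K^(5/2) (g(K) = (K*K)*√K = K²*√K = K^(5/2))
m(l) = -9 + 9*l (m(l) = 3*(3*(-1 + l)) = 3*(-3 + 3*l) = -9 + 9*l)
m(g(3))*(-204) = (-9 + 9*3^(5/2))*(-204) = (-9 + 9*(9*√3))*(-204) = (-9 + 81*√3)*(-204) = 1836 - 16524*√3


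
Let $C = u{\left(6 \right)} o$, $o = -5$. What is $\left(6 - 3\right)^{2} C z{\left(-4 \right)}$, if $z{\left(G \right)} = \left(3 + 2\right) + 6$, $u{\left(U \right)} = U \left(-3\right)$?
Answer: $8910$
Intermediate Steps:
$u{\left(U \right)} = - 3 U$
$z{\left(G \right)} = 11$ ($z{\left(G \right)} = 5 + 6 = 11$)
$C = 90$ ($C = \left(-3\right) 6 \left(-5\right) = \left(-18\right) \left(-5\right) = 90$)
$\left(6 - 3\right)^{2} C z{\left(-4 \right)} = \left(6 - 3\right)^{2} \cdot 90 \cdot 11 = 3^{2} \cdot 90 \cdot 11 = 9 \cdot 90 \cdot 11 = 810 \cdot 11 = 8910$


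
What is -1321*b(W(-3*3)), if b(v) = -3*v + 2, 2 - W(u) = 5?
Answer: -14531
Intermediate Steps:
W(u) = -3 (W(u) = 2 - 1*5 = 2 - 5 = -3)
b(v) = 2 - 3*v
-1321*b(W(-3*3)) = -1321*(2 - 3*(-3)) = -1321*(2 + 9) = -1321*11 = -14531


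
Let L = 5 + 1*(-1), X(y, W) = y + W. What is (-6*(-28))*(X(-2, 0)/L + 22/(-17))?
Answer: -5124/17 ≈ -301.41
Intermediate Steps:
X(y, W) = W + y
L = 4 (L = 5 - 1 = 4)
(-6*(-28))*(X(-2, 0)/L + 22/(-17)) = (-6*(-28))*((0 - 2)/4 + 22/(-17)) = 168*(-2*¼ + 22*(-1/17)) = 168*(-½ - 22/17) = 168*(-61/34) = -5124/17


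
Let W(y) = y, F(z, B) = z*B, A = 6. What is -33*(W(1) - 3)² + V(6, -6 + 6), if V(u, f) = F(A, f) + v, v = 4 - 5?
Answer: -133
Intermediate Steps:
F(z, B) = B*z
v = -1
V(u, f) = -1 + 6*f (V(u, f) = f*6 - 1 = 6*f - 1 = -1 + 6*f)
-33*(W(1) - 3)² + V(6, -6 + 6) = -33*(1 - 3)² + (-1 + 6*(-6 + 6)) = -33*(-2)² + (-1 + 6*0) = -33*4 + (-1 + 0) = -132 - 1 = -133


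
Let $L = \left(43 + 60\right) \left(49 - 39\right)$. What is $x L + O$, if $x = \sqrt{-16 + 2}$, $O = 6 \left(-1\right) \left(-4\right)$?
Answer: $24 + 1030 i \sqrt{14} \approx 24.0 + 3853.9 i$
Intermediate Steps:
$O = 24$ ($O = \left(-6\right) \left(-4\right) = 24$)
$L = 1030$ ($L = 103 \cdot 10 = 1030$)
$x = i \sqrt{14}$ ($x = \sqrt{-14} = i \sqrt{14} \approx 3.7417 i$)
$x L + O = i \sqrt{14} \cdot 1030 + 24 = 1030 i \sqrt{14} + 24 = 24 + 1030 i \sqrt{14}$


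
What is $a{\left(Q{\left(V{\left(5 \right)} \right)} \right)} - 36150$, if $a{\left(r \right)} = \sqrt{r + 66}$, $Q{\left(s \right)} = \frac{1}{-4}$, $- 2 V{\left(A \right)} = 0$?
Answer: $-36150 + \frac{\sqrt{263}}{2} \approx -36142.0$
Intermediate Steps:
$V{\left(A \right)} = 0$ ($V{\left(A \right)} = \left(- \frac{1}{2}\right) 0 = 0$)
$Q{\left(s \right)} = - \frac{1}{4}$
$a{\left(r \right)} = \sqrt{66 + r}$
$a{\left(Q{\left(V{\left(5 \right)} \right)} \right)} - 36150 = \sqrt{66 - \frac{1}{4}} - 36150 = \sqrt{\frac{263}{4}} - 36150 = \frac{\sqrt{263}}{2} - 36150 = -36150 + \frac{\sqrt{263}}{2}$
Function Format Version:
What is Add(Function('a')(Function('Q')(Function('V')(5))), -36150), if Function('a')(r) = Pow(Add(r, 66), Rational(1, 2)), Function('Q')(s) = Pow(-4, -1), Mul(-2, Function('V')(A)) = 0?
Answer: Add(-36150, Mul(Rational(1, 2), Pow(263, Rational(1, 2)))) ≈ -36142.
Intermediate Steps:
Function('V')(A) = 0 (Function('V')(A) = Mul(Rational(-1, 2), 0) = 0)
Function('Q')(s) = Rational(-1, 4)
Function('a')(r) = Pow(Add(66, r), Rational(1, 2))
Add(Function('a')(Function('Q')(Function('V')(5))), -36150) = Add(Pow(Add(66, Rational(-1, 4)), Rational(1, 2)), -36150) = Add(Pow(Rational(263, 4), Rational(1, 2)), -36150) = Add(Mul(Rational(1, 2), Pow(263, Rational(1, 2))), -36150) = Add(-36150, Mul(Rational(1, 2), Pow(263, Rational(1, 2))))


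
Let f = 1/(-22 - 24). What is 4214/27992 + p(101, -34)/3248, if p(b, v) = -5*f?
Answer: 78718159/522778592 ≈ 0.15058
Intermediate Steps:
f = -1/46 (f = 1/(-46) = -1/46 ≈ -0.021739)
p(b, v) = 5/46 (p(b, v) = -5*(-1/46) = 5/46)
4214/27992 + p(101, -34)/3248 = 4214/27992 + (5/46)/3248 = 4214*(1/27992) + (5/46)*(1/3248) = 2107/13996 + 5/149408 = 78718159/522778592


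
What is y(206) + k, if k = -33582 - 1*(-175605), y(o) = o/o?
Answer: 142024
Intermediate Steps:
y(o) = 1
k = 142023 (k = -33582 + 175605 = 142023)
y(206) + k = 1 + 142023 = 142024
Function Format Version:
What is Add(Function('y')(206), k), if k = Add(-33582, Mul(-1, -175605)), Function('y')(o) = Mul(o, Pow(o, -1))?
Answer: 142024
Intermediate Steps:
Function('y')(o) = 1
k = 142023 (k = Add(-33582, 175605) = 142023)
Add(Function('y')(206), k) = Add(1, 142023) = 142024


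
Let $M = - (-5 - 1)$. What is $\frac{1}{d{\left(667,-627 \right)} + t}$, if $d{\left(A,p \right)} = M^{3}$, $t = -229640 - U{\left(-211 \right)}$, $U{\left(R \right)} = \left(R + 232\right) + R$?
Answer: $- \frac{1}{229234} \approx -4.3624 \cdot 10^{-6}$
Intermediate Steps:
$M = 6$ ($M = \left(-1\right) \left(-6\right) = 6$)
$U{\left(R \right)} = 232 + 2 R$ ($U{\left(R \right)} = \left(232 + R\right) + R = 232 + 2 R$)
$t = -229450$ ($t = -229640 - \left(232 + 2 \left(-211\right)\right) = -229640 - \left(232 - 422\right) = -229640 - -190 = -229640 + 190 = -229450$)
$d{\left(A,p \right)} = 216$ ($d{\left(A,p \right)} = 6^{3} = 216$)
$\frac{1}{d{\left(667,-627 \right)} + t} = \frac{1}{216 - 229450} = \frac{1}{-229234} = - \frac{1}{229234}$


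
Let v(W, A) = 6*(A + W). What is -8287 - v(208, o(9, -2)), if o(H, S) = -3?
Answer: -9517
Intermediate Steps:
v(W, A) = 6*A + 6*W
-8287 - v(208, o(9, -2)) = -8287 - (6*(-3) + 6*208) = -8287 - (-18 + 1248) = -8287 - 1*1230 = -8287 - 1230 = -9517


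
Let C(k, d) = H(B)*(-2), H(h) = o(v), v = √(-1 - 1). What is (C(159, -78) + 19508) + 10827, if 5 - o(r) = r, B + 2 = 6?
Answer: 30325 + 2*I*√2 ≈ 30325.0 + 2.8284*I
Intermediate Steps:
B = 4 (B = -2 + 6 = 4)
v = I*√2 (v = √(-2) = I*√2 ≈ 1.4142*I)
o(r) = 5 - r
H(h) = 5 - I*√2
C(k, d) = -10 + 2*I*√2 (C(k, d) = (5 - I*√2)*(-2) = -10 + 2*I*√2)
(C(159, -78) + 19508) + 10827 = ((-10 + 2*I*√2) + 19508) + 10827 = (19498 + 2*I*√2) + 10827 = 30325 + 2*I*√2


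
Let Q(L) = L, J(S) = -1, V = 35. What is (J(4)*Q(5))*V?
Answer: -175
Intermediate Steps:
(J(4)*Q(5))*V = -1*5*35 = -5*35 = -175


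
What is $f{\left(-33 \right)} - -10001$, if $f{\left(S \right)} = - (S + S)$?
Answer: $10067$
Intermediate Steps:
$f{\left(S \right)} = - 2 S$
$f{\left(-33 \right)} - -10001 = \left(-2\right) \left(-33\right) - -10001 = 66 + 10001 = 10067$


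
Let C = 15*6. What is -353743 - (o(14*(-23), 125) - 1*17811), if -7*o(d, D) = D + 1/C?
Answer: -211625909/630 ≈ -3.3591e+5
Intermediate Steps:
C = 90
o(d, D) = -1/630 - D/7 (o(d, D) = -(D + 1/90)/7 = -(1/90 + D)/7 = -1/630 - D/7)
-353743 - (o(14*(-23), 125) - 1*17811) = -353743 - ((-1/630 - ⅐*125) - 1*17811) = -353743 - ((-1/630 - 125/7) - 17811) = -353743 - (-11251/630 - 17811) = -353743 - 1*(-11232181/630) = -353743 + 11232181/630 = -211625909/630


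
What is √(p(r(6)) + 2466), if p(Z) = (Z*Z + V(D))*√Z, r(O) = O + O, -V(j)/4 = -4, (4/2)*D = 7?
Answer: √(2466 + 320*√3) ≈ 54.957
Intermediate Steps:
D = 7/2 (D = (½)*7 = 7/2 ≈ 3.5000)
V(j) = 16 (V(j) = -4*(-4) = 16)
r(O) = 2*O
p(Z) = √Z*(16 + Z²) (p(Z) = (Z*Z + 16)*√Z = (Z² + 16)*√Z = (16 + Z²)*√Z = √Z*(16 + Z²))
√(p(r(6)) + 2466) = √(√(2*6)*(16 + (2*6)²) + 2466) = √(√12*(16 + 12²) + 2466) = √((2*√3)*(16 + 144) + 2466) = √((2*√3)*160 + 2466) = √(320*√3 + 2466) = √(2466 + 320*√3)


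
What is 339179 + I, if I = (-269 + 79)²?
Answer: 375279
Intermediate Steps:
I = 36100 (I = (-190)² = 36100)
339179 + I = 339179 + 36100 = 375279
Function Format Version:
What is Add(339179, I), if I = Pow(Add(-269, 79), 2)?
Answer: 375279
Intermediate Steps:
I = 36100 (I = Pow(-190, 2) = 36100)
Add(339179, I) = Add(339179, 36100) = 375279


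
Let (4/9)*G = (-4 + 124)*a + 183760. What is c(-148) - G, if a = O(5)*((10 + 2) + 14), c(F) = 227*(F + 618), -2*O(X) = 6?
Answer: -285710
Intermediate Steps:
O(X) = -3 (O(X) = -½*6 = -3)
c(F) = 140286 + 227*F (c(F) = 227*(618 + F) = 140286 + 227*F)
a = -78 (a = -3*((10 + 2) + 14) = -3*(12 + 14) = -3*26 = -78)
G = 392400 (G = 9*((-4 + 124)*(-78) + 183760)/4 = 9*(120*(-78) + 183760)/4 = 9*(-9360 + 183760)/4 = (9/4)*174400 = 392400)
c(-148) - G = (140286 + 227*(-148)) - 1*392400 = (140286 - 33596) - 392400 = 106690 - 392400 = -285710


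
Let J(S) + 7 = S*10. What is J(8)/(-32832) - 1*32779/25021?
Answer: -1078026661/821489472 ≈ -1.3123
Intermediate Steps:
J(S) = -7 + 10*S (J(S) = -7 + S*10 = -7 + 10*S)
J(8)/(-32832) - 1*32779/25021 = (-7 + 10*8)/(-32832) - 1*32779/25021 = (-7 + 80)*(-1/32832) - 32779*1/25021 = 73*(-1/32832) - 32779/25021 = -73/32832 - 32779/25021 = -1078026661/821489472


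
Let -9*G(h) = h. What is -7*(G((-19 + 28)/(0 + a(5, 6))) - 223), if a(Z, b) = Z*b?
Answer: 46837/30 ≈ 1561.2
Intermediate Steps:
G(h) = -h/9
-7*(G((-19 + 28)/(0 + a(5, 6))) - 223) = -7*(-(-19 + 28)/(9*(0 + 5*6)) - 223) = -7*(-1/(0 + 30) - 223) = -7*(-1/30 - 223) = -7*(-6691/30) = 46837/30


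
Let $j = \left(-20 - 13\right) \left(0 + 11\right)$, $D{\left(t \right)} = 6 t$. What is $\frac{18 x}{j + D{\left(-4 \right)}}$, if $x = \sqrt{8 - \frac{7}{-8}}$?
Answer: $- \frac{\sqrt{142}}{86} \approx -0.13856$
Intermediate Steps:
$j = -363$ ($j = \left(-33\right) 11 = -363$)
$x = \frac{\sqrt{142}}{4}$ ($x = \sqrt{8 - - \frac{7}{8}} = \sqrt{8 + \frac{7}{8}} = \sqrt{\frac{71}{8}} = \frac{\sqrt{142}}{4} \approx 2.9791$)
$\frac{18 x}{j + D{\left(-4 \right)}} = \frac{18 \frac{\sqrt{142}}{4}}{-363 + 6 \left(-4\right)} = \frac{\frac{9}{2} \sqrt{142}}{-363 - 24} = \frac{\frac{9}{2} \sqrt{142}}{-387} = \frac{9 \sqrt{142}}{2} \left(- \frac{1}{387}\right) = - \frac{\sqrt{142}}{86}$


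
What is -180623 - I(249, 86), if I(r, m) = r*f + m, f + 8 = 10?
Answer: -181207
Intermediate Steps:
f = 2 (f = -8 + 10 = 2)
I(r, m) = m + 2*r (I(r, m) = r*2 + m = 2*r + m = m + 2*r)
-180623 - I(249, 86) = -180623 - (86 + 2*249) = -180623 - (86 + 498) = -180623 - 1*584 = -180623 - 584 = -181207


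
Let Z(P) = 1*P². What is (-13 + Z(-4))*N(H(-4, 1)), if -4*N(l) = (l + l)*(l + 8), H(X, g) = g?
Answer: -27/2 ≈ -13.500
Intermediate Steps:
N(l) = -l*(8 + l)/2 (N(l) = -(l + l)*(l + 8)/4 = -2*l*(8 + l)/4 = -l*(8 + l)/2)
Z(P) = P²
(-13 + Z(-4))*N(H(-4, 1)) = (-13 + (-4)²)*(-½*1*(8 + 1)) = (-13 + 16)*(-½*1*9) = 3*(-9/2) = -27/2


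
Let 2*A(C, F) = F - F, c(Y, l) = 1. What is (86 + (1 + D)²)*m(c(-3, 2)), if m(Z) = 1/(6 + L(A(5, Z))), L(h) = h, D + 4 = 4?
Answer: 29/2 ≈ 14.500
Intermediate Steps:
D = 0 (D = -4 + 4 = 0)
A(C, F) = 0 (A(C, F) = (F - F)/2 = (½)*0 = 0)
m(Z) = ⅙ (m(Z) = 1/(6 + 0) = 1/6 = ⅙)
(86 + (1 + D)²)*m(c(-3, 2)) = (86 + (1 + 0)²)*(⅙) = (86 + 1²)*(⅙) = (86 + 1)*(⅙) = 87*(⅙) = 29/2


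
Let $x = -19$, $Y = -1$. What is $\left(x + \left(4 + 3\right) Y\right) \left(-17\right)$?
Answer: $442$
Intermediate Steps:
$\left(x + \left(4 + 3\right) Y\right) \left(-17\right) = \left(-19 + \left(4 + 3\right) \left(-1\right)\right) \left(-17\right) = \left(-19 + 7 \left(-1\right)\right) \left(-17\right) = \left(-19 - 7\right) \left(-17\right) = \left(-26\right) \left(-17\right) = 442$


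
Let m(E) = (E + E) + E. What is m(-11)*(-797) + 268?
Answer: 26569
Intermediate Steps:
m(E) = 3*E (m(E) = 2*E + E = 3*E)
m(-11)*(-797) + 268 = (3*(-11))*(-797) + 268 = -33*(-797) + 268 = 26301 + 268 = 26569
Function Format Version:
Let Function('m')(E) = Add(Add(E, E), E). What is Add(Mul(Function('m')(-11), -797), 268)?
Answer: 26569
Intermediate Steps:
Function('m')(E) = Mul(3, E) (Function('m')(E) = Add(Mul(2, E), E) = Mul(3, E))
Add(Mul(Function('m')(-11), -797), 268) = Add(Mul(Mul(3, -11), -797), 268) = Add(Mul(-33, -797), 268) = Add(26301, 268) = 26569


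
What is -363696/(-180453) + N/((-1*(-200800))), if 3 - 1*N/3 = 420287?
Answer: -12874530763/3019580200 ≈ -4.2637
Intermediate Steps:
N = -1260852 (N = 9 - 3*420287 = 9 - 1260861 = -1260852)
-363696/(-180453) + N/((-1*(-200800))) = -363696/(-180453) - 1260852/((-1*(-200800))) = -363696*(-1/180453) - 1260852/200800 = 121232/60151 - 1260852*1/200800 = 121232/60151 - 315213/50200 = -12874530763/3019580200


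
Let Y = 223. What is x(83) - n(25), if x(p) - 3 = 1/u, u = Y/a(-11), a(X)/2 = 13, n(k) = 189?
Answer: -41452/223 ≈ -185.88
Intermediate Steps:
a(X) = 26 (a(X) = 2*13 = 26)
u = 223/26 ≈ 8.5769
x(p) = 695/223 (x(p) = 3 + 1/(223/26) = 3 + 26/223 = 695/223)
x(83) - n(25) = 695/223 - 1*189 = 695/223 - 189 = -41452/223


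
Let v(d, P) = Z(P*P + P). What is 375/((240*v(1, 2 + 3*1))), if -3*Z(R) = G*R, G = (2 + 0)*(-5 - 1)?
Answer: 5/384 ≈ 0.013021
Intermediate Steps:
G = -12 (G = 2*(-6) = -12)
Z(R) = 4*R (Z(R) = -(-4)*R = 4*R)
v(d, P) = 4*P + 4*P**2 (v(d, P) = 4*(P*P + P) = 4*(P**2 + P) = 4*(P + P**2) = 4*P + 4*P**2)
375/((240*v(1, 2 + 3*1))) = 375/((240*(4*(2 + 3*1)*(1 + (2 + 3*1))))) = 375/((240*(4*(2 + 3)*(1 + (2 + 3))))) = 375/((240*(4*5*(1 + 5)))) = 375/((240*(4*5*6))) = 375/((240*120)) = 375/28800 = 375*(1/28800) = 5/384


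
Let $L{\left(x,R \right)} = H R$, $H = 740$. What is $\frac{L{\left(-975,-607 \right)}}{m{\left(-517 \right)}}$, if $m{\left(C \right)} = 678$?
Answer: $- \frac{224590}{339} \approx -662.51$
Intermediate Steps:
$L{\left(x,R \right)} = 740 R$
$\frac{L{\left(-975,-607 \right)}}{m{\left(-517 \right)}} = \frac{740 \left(-607\right)}{678} = \left(-449180\right) \frac{1}{678} = - \frac{224590}{339}$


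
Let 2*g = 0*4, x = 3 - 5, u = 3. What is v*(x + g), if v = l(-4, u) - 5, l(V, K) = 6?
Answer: -2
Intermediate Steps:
x = -2
v = 1 (v = 6 - 5 = 1)
g = 0 (g = (0*4)/2 = (½)*0 = 0)
v*(x + g) = 1*(-2 + 0) = 1*(-2) = -2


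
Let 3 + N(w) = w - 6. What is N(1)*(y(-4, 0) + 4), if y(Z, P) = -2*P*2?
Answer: -32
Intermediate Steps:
N(w) = -9 + w (N(w) = -3 + (w - 6) = -3 + (-6 + w) = -9 + w)
y(Z, P) = -4*P
N(1)*(y(-4, 0) + 4) = (-9 + 1)*(-4*0 + 4) = -8*(0 + 4) = -8*4 = -32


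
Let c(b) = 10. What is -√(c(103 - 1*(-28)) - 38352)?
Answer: -I*√38342 ≈ -195.81*I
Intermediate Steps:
-√(c(103 - 1*(-28)) - 38352) = -√(10 - 38352) = -√(-38342) = -I*√38342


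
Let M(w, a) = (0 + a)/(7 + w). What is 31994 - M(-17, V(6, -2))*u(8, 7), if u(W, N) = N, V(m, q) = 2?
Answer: 159977/5 ≈ 31995.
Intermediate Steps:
M(w, a) = a/(7 + w)
31994 - M(-17, V(6, -2))*u(8, 7) = 31994 - 2/(7 - 17)*7 = 31994 - 2/(-10)*7 = 31994 - 2*(-1/10)*7 = 31994 - (-1)*7/5 = 31994 - 1*(-7/5) = 31994 + 7/5 = 159977/5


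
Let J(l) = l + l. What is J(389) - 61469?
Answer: -60691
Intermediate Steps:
J(l) = 2*l
J(389) - 61469 = 2*389 - 61469 = 778 - 61469 = -60691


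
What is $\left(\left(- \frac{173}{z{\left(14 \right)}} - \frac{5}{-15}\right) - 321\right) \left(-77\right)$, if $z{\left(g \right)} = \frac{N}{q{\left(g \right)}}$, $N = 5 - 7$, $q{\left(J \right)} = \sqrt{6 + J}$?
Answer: $\frac{74074}{3} - 13321 \sqrt{5} \approx -5095.3$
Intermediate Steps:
$N = -2$
$z{\left(g \right)} = - \frac{2}{\sqrt{6 + g}}$
$\left(\left(- \frac{173}{z{\left(14 \right)}} - \frac{5}{-15}\right) - 321\right) \left(-77\right) = \left(\left(- \frac{173}{\left(-2\right) \frac{1}{\sqrt{6 + 14}}} - \frac{5}{-15}\right) - 321\right) \left(-77\right) = \left(\left(- \frac{173}{\left(-2\right) \frac{1}{\sqrt{20}}} - - \frac{1}{3}\right) - 321\right) \left(-77\right) = \left(\left(- \frac{173}{\left(-2\right) \frac{\sqrt{5}}{10}} + \frac{1}{3}\right) - 321\right) \left(-77\right) = \left(\left(- \frac{173}{\left(- \frac{1}{5}\right) \sqrt{5}} + \frac{1}{3}\right) - 321\right) \left(-77\right) = \left(\left(- 173 \left(- \sqrt{5}\right) + \frac{1}{3}\right) - 321\right) \left(-77\right) = \left(\left(173 \sqrt{5} + \frac{1}{3}\right) - 321\right) \left(-77\right) = \left(\left(\frac{1}{3} + 173 \sqrt{5}\right) - 321\right) \left(-77\right) = \left(- \frac{962}{3} + 173 \sqrt{5}\right) \left(-77\right) = \frac{74074}{3} - 13321 \sqrt{5}$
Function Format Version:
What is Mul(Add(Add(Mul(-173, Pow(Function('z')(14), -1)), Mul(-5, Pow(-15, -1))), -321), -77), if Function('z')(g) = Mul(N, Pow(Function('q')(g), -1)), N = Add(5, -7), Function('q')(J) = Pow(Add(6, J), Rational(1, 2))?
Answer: Add(Rational(74074, 3), Mul(-13321, Pow(5, Rational(1, 2)))) ≈ -5095.3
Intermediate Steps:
N = -2
Function('z')(g) = Mul(-2, Pow(Add(6, g), Rational(-1, 2))) (Function('z')(g) = Mul(-2, Pow(Pow(Add(6, g), Rational(1, 2)), -1)) = Mul(-2, Pow(Add(6, g), Rational(-1, 2))))
Mul(Add(Add(Mul(-173, Pow(Function('z')(14), -1)), Mul(-5, Pow(-15, -1))), -321), -77) = Mul(Add(Add(Mul(-173, Pow(Mul(-2, Pow(Add(6, 14), Rational(-1, 2))), -1)), Mul(-5, Pow(-15, -1))), -321), -77) = Mul(Add(Add(Mul(-173, Pow(Mul(-2, Pow(20, Rational(-1, 2))), -1)), Mul(-5, Rational(-1, 15))), -321), -77) = Mul(Add(Add(Mul(-173, Pow(Mul(-2, Mul(Rational(1, 10), Pow(5, Rational(1, 2)))), -1)), Rational(1, 3)), -321), -77) = Mul(Add(Add(Mul(-173, Pow(Mul(Rational(-1, 5), Pow(5, Rational(1, 2))), -1)), Rational(1, 3)), -321), -77) = Mul(Add(Add(Mul(-173, Mul(-1, Pow(5, Rational(1, 2)))), Rational(1, 3)), -321), -77) = Mul(Add(Add(Mul(173, Pow(5, Rational(1, 2))), Rational(1, 3)), -321), -77) = Mul(Add(Add(Rational(1, 3), Mul(173, Pow(5, Rational(1, 2)))), -321), -77) = Mul(Add(Rational(-962, 3), Mul(173, Pow(5, Rational(1, 2)))), -77) = Add(Rational(74074, 3), Mul(-13321, Pow(5, Rational(1, 2))))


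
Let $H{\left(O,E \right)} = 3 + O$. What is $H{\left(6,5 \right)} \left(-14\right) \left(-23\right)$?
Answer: $2898$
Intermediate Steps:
$H{\left(6,5 \right)} \left(-14\right) \left(-23\right) = \left(3 + 6\right) \left(-14\right) \left(-23\right) = 9 \left(-14\right) \left(-23\right) = \left(-126\right) \left(-23\right) = 2898$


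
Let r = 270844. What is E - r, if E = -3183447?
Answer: -3454291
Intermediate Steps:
E - r = -3183447 - 1*270844 = -3183447 - 270844 = -3454291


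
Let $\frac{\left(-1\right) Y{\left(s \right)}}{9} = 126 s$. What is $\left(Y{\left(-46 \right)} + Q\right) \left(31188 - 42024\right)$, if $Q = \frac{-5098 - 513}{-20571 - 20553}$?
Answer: $- \frac{1937113746141}{3427} \approx -5.6525 \cdot 10^{8}$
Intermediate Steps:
$Q = \frac{5611}{41124}$ ($Q = - \frac{5611}{-41124} = \left(-5611\right) \left(- \frac{1}{41124}\right) = \frac{5611}{41124} \approx 0.13644$)
$Y{\left(s \right)} = - 1134 s$ ($Y{\left(s \right)} = - 9 \cdot 126 s = - 1134 s$)
$\left(Y{\left(-46 \right)} + Q\right) \left(31188 - 42024\right) = \left(\left(-1134\right) \left(-46\right) + \frac{5611}{41124}\right) \left(31188 - 42024\right) = \left(52164 + \frac{5611}{41124}\right) \left(-10836\right) = \frac{2145197947}{41124} \left(-10836\right) = - \frac{1937113746141}{3427}$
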